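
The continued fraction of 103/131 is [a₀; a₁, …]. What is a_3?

103 = 0·131 + 103   →  a_0 = 0
131 = 1·103 + 28   →  a_1 = 1
103 = 3·28 + 19   →  a_2 = 3
28 = 1·19 + 9   →  a_3 = 1

1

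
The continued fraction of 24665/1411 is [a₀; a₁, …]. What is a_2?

24665 = 17·1411 + 678   →  a_0 = 17
1411 = 2·678 + 55   →  a_1 = 2
678 = 12·55 + 18   →  a_2 = 12

12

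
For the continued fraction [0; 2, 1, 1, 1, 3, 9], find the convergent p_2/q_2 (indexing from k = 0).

1/3

Using pₖ = aₖpₖ₋₁ + pₖ₋₂, qₖ = aₖqₖ₋₁ + qₖ₋₂ (with p₋₁=1, p₋₂=0, q₋₁=0, q₋₂=1):
  k=0: a=0, p=0, q=1
  k=1: a=2, p=1, q=2
  k=2: a=1, p=1, q=3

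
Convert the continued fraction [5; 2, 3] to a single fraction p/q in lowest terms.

Fold from the inside: start with 3/1.
  2 + 1/3 = 7/3
  5 + 3/7 = 38/7

38/7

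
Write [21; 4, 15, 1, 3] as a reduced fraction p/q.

5439/256

Fold from the inside: start with 3/1.
  1 + 1/3 = 4/3
  15 + 3/4 = 63/4
  4 + 4/63 = 256/63
  21 + 63/256 = 5439/256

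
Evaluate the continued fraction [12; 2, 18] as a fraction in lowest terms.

462/37

Fold from the inside: start with 18/1.
  2 + 1/18 = 37/18
  12 + 18/37 = 462/37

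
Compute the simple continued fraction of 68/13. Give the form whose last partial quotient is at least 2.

[5; 4, 3]

68 = 5*13 + 3
13 = 4*3 + 1
3 = 3*1 + 0  (stop)
So 68/13 = [5; 4, 3].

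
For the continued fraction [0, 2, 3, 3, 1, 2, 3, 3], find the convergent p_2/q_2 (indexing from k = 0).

Using pₖ = aₖpₖ₋₁ + pₖ₋₂, qₖ = aₖqₖ₋₁ + qₖ₋₂ (with p₋₁=1, p₋₂=0, q₋₁=0, q₋₂=1):
  k=0: a=0, p=0, q=1
  k=1: a=2, p=1, q=2
  k=2: a=3, p=3, q=7

3/7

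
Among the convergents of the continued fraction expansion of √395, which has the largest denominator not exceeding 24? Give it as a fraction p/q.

159/8

√395 = [19; 1, 6, 1, 38, …] (period length 4).
Convergents:
  p_0/q_0 = 19/1
  p_1/q_1 = 20/1
  p_2/q_2 = 139/7
  p_3/q_3 = 159/8
  p_4/q_4 = 6181/311
q_3 = 8 ≤ 24 < 311 = q_4, so the answer is 159/8.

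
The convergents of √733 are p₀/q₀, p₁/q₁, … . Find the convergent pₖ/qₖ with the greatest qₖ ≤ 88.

731/27

√733 = [27; 13, 1, 1, 13, 54, …] (period length 5).
Convergents:
  p_0/q_0 = 27/1
  p_1/q_1 = 352/13
  p_2/q_2 = 379/14
  p_3/q_3 = 731/27
  p_4/q_4 = 9882/365
q_3 = 27 ≤ 88 < 365 = q_4, so the answer is 731/27.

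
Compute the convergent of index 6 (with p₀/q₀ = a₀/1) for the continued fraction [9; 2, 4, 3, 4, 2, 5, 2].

Using pₖ = aₖpₖ₋₁ + pₖ₋₂, qₖ = aₖqₖ₋₁ + qₖ₋₂ (with p₋₁=1, p₋₂=0, q₋₁=0, q₋₂=1):
  k=0: a=9, p=9, q=1
  k=1: a=2, p=19, q=2
  k=2: a=4, p=85, q=9
  k=3: a=3, p=274, q=29
  k=4: a=4, p=1181, q=125
  k=5: a=2, p=2636, q=279
  k=6: a=5, p=14361, q=1520

14361/1520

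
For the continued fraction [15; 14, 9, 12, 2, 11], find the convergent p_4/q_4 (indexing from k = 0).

48272/3203

Using pₖ = aₖpₖ₋₁ + pₖ₋₂, qₖ = aₖqₖ₋₁ + qₖ₋₂ (with p₋₁=1, p₋₂=0, q₋₁=0, q₋₂=1):
  k=0: a=15, p=15, q=1
  k=1: a=14, p=211, q=14
  k=2: a=9, p=1914, q=127
  k=3: a=12, p=23179, q=1538
  k=4: a=2, p=48272, q=3203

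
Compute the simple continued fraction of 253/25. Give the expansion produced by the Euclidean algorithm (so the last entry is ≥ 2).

253 = 10*25 + 3
25 = 8*3 + 1
3 = 3*1 + 0  (stop)
So 253/25 = [10; 8, 3].

[10; 8, 3]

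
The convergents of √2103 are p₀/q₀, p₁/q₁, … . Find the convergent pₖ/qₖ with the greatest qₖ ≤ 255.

√2103 = [45; 1, 6, 15, 6, 1, 90, …] (period length 6).
Convergents:
  p_0/q_0 = 45/1
  p_1/q_1 = 46/1
  p_2/q_2 = 321/7
  p_3/q_3 = 4861/106
  p_4/q_4 = 29487/643
q_3 = 106 ≤ 255 < 643 = q_4, so the answer is 4861/106.

4861/106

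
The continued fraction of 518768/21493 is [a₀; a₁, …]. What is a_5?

18

518768 = 24·21493 + 2936   →  a_0 = 24
21493 = 7·2936 + 941   →  a_1 = 7
2936 = 3·941 + 113   →  a_2 = 3
941 = 8·113 + 37   →  a_3 = 8
113 = 3·37 + 2   →  a_4 = 3
37 = 18·2 + 1   →  a_5 = 18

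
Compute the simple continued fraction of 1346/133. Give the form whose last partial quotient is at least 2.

[10; 8, 3, 5]

1346 = 10×133 + 16
133 = 8×16 + 5
16 = 3×5 + 1
5 = 5×1 + 0  (stop)
So 1346/133 = [10; 8, 3, 5].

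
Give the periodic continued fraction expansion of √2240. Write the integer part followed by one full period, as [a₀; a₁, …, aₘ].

[47; 3, 23, 3, 94]

a₀ = ⌊√2240⌋ = 47.
With m₀=0, d₀=1 and mₖ₊₁ = dₖaₖ − mₖ, dₖ₊₁ = (n − mₖ₊₁²)/dₖ, aₖ₊₁ = ⌊(a₀+mₖ₊₁)/dₖ₊₁⌋:
  k=1: m=47, d=31, a=3
  k=2: m=46, d=4, a=23
  k=3: m=46, d=31, a=3
  k=4: m=47, d=1, a=94
d=1 and a=2a₀=94 at k=4, so the next step gives (m, d) = (47, 31) again — its k=1 value — and the period has length 4.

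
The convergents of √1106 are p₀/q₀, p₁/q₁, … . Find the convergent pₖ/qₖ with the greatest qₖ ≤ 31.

133/4

√1106 = [33; 3, 1, 8, 1, 3, 66, …] (period length 6).
Convergents:
  p_0/q_0 = 33/1
  p_1/q_1 = 100/3
  p_2/q_2 = 133/4
  p_3/q_3 = 1164/35
q_2 = 4 ≤ 31 < 35 = q_3, so the answer is 133/4.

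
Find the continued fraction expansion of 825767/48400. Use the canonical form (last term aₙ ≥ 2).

825767 = 17*48400 + 2967
48400 = 16*2967 + 928
2967 = 3*928 + 183
928 = 5*183 + 13
183 = 14*13 + 1
13 = 13*1 + 0  (stop)
So 825767/48400 = [17; 16, 3, 5, 14, 13].

[17; 16, 3, 5, 14, 13]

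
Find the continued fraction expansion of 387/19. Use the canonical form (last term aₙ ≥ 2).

387 = 20×19 + 7
19 = 2×7 + 5
7 = 1×5 + 2
5 = 2×2 + 1
2 = 2×1 + 0  (stop)
So 387/19 = [20; 2, 1, 2, 2].

[20; 2, 1, 2, 2]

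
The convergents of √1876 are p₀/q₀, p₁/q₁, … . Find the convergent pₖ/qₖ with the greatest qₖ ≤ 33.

693/16

√1876 = [43; 3, 5, 12, 5, 3, 86, …] (period length 6).
Convergents:
  p_0/q_0 = 43/1
  p_1/q_1 = 130/3
  p_2/q_2 = 693/16
  p_3/q_3 = 8446/195
q_2 = 16 ≤ 33 < 195 = q_3, so the answer is 693/16.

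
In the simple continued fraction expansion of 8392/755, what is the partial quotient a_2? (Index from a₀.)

1

8392 = 11·755 + 87   →  a_0 = 11
755 = 8·87 + 59   →  a_1 = 8
87 = 1·59 + 28   →  a_2 = 1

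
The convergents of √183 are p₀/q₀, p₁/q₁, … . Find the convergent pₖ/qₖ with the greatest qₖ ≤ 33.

√183 = [13; 1, 1, 8, 1, 1, 26, …] (period length 6).
Convergents:
  p_0/q_0 = 13/1
  p_1/q_1 = 14/1
  p_2/q_2 = 27/2
  p_3/q_3 = 230/17
  p_4/q_4 = 257/19
  p_5/q_5 = 487/36
q_4 = 19 ≤ 33 < 36 = q_5, so the answer is 257/19.

257/19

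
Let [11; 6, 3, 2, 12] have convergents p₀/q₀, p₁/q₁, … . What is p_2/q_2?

212/19

Using pₖ = aₖpₖ₋₁ + pₖ₋₂, qₖ = aₖqₖ₋₁ + qₖ₋₂ (with p₋₁=1, p₋₂=0, q₋₁=0, q₋₂=1):
  k=0: a=11, p=11, q=1
  k=1: a=6, p=67, q=6
  k=2: a=3, p=212, q=19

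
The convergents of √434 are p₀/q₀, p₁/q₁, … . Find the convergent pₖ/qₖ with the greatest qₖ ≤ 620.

5229/251

√434 = [20; 1, 4, 1, 40, …] (period length 4).
Convergents:
  p_0/q_0 = 20/1
  p_1/q_1 = 21/1
  p_2/q_2 = 104/5
  p_3/q_3 = 125/6
  p_4/q_4 = 5104/245
  p_5/q_5 = 5229/251
  p_6/q_6 = 26020/1249
q_5 = 251 ≤ 620 < 1249 = q_6, so the answer is 5229/251.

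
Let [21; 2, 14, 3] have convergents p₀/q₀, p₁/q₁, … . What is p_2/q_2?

623/29

Using pₖ = aₖpₖ₋₁ + pₖ₋₂, qₖ = aₖqₖ₋₁ + qₖ₋₂ (with p₋₁=1, p₋₂=0, q₋₁=0, q₋₂=1):
  k=0: a=21, p=21, q=1
  k=1: a=2, p=43, q=2
  k=2: a=14, p=623, q=29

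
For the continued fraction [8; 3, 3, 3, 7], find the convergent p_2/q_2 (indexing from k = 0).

83/10

Using pₖ = aₖpₖ₋₁ + pₖ₋₂, qₖ = aₖqₖ₋₁ + qₖ₋₂ (with p₋₁=1, p₋₂=0, q₋₁=0, q₋₂=1):
  k=0: a=8, p=8, q=1
  k=1: a=3, p=25, q=3
  k=2: a=3, p=83, q=10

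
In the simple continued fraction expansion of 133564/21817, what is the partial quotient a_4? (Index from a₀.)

7

133564 = 6·21817 + 2662   →  a_0 = 6
21817 = 8·2662 + 521   →  a_1 = 8
2662 = 5·521 + 57   →  a_2 = 5
521 = 9·57 + 8   →  a_3 = 9
57 = 7·8 + 1   →  a_4 = 7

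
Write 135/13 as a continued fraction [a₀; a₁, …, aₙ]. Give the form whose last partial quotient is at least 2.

[10; 2, 1, 1, 2]

135 = 10*13 + 5
13 = 2*5 + 3
5 = 1*3 + 2
3 = 1*2 + 1
2 = 2*1 + 0  (stop)
So 135/13 = [10; 2, 1, 1, 2].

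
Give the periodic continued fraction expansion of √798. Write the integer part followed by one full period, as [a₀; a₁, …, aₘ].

[28; 4, 56]

a₀ = ⌊√798⌋ = 28.
With m₀=0, d₀=1 and mₖ₊₁ = dₖaₖ − mₖ, dₖ₊₁ = (n − mₖ₊₁²)/dₖ, aₖ₊₁ = ⌊(a₀+mₖ₊₁)/dₖ₊₁⌋:
  k=1: m=28, d=14, a=4
  k=2: m=28, d=1, a=56
d=1 and a=2a₀=56 at k=2, so the next step gives (m, d) = (28, 14) again — its k=1 value — and the period has length 2.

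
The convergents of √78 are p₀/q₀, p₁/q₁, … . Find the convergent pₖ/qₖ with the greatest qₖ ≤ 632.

√78 = [8; 1, 4, 1, 16, …] (period length 4).
Convergents:
  p_0/q_0 = 8/1
  p_1/q_1 = 9/1
  p_2/q_2 = 44/5
  p_3/q_3 = 53/6
  p_4/q_4 = 892/101
  p_5/q_5 = 945/107
  p_6/q_6 = 4672/529
  p_7/q_7 = 5617/636
q_6 = 529 ≤ 632 < 636 = q_7, so the answer is 4672/529.

4672/529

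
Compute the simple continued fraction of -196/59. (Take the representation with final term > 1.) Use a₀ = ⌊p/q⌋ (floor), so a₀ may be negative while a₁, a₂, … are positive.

-196 = -4*59 + 40
59 = 1*40 + 19
40 = 2*19 + 2
19 = 9*2 + 1
2 = 2*1 + 0  (stop)
So -196/59 = [-4; 1, 2, 9, 2].

[-4; 1, 2, 9, 2]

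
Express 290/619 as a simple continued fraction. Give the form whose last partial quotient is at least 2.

290 = 0*619 + 290
619 = 2*290 + 39
290 = 7*39 + 17
39 = 2*17 + 5
17 = 3*5 + 2
5 = 2*2 + 1
2 = 2*1 + 0  (stop)
So 290/619 = [0; 2, 7, 2, 3, 2, 2].

[0; 2, 7, 2, 3, 2, 2]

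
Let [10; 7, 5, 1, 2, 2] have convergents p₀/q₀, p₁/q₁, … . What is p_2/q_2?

365/36

Using pₖ = aₖpₖ₋₁ + pₖ₋₂, qₖ = aₖqₖ₋₁ + qₖ₋₂ (with p₋₁=1, p₋₂=0, q₋₁=0, q₋₂=1):
  k=0: a=10, p=10, q=1
  k=1: a=7, p=71, q=7
  k=2: a=5, p=365, q=36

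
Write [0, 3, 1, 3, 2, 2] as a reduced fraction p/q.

Using pₖ = aₖpₖ₋₁ + pₖ₋₂ and qₖ = aₖqₖ₋₁ + qₖ₋₂:
  k=0: a=0, p=0, q=1
  k=1: a=3, p=1, q=3
  k=2: a=1, p=1, q=4
  k=3: a=3, p=4, q=15
  k=4: a=2, p=9, q=34
  k=5: a=2, p=22, q=83

22/83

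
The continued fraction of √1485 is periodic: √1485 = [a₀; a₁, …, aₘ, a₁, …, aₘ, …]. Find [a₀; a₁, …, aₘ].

[38; 1, 1, 6, 1, 1, 76]

a₀ = ⌊√1485⌋ = 38.
With m₀=0, d₀=1 and mₖ₊₁ = dₖaₖ − mₖ, dₖ₊₁ = (n − mₖ₊₁²)/dₖ, aₖ₊₁ = ⌊(a₀+mₖ₊₁)/dₖ₊₁⌋:
  k=1: m=38, d=41, a=1
  k=2: m=3, d=36, a=1
  k=3: m=33, d=11, a=6
  k=4: m=33, d=36, a=1
  k=5: m=3, d=41, a=1
  k=6: m=38, d=1, a=76
d=1 and a=2a₀=76 at k=6, so the next step gives (m, d) = (38, 41) again — its k=1 value — and the period has length 6.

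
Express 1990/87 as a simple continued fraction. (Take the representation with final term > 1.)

1990 = 22·87 + 76
87 = 1·76 + 11
76 = 6·11 + 10
11 = 1·10 + 1
10 = 10·1 + 0  (stop)
So 1990/87 = [22; 1, 6, 1, 10].

[22; 1, 6, 1, 10]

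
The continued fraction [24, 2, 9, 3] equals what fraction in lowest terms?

1444/59

Using pₖ = aₖpₖ₋₁ + pₖ₋₂ and qₖ = aₖqₖ₋₁ + qₖ₋₂:
  k=0: a=24, p=24, q=1
  k=1: a=2, p=49, q=2
  k=2: a=9, p=465, q=19
  k=3: a=3, p=1444, q=59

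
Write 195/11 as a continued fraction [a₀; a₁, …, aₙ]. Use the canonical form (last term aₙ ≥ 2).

[17; 1, 2, 1, 2]

195 = 17*11 + 8
11 = 1*8 + 3
8 = 2*3 + 2
3 = 1*2 + 1
2 = 2*1 + 0  (stop)
So 195/11 = [17; 1, 2, 1, 2].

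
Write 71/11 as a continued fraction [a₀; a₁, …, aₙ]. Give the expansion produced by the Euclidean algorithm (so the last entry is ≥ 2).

71 = 6·11 + 5
11 = 2·5 + 1
5 = 5·1 + 0  (stop)
So 71/11 = [6; 2, 5].

[6; 2, 5]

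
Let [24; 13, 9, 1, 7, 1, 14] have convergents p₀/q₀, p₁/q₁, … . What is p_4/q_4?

24919/1035

Using pₖ = aₖpₖ₋₁ + pₖ₋₂, qₖ = aₖqₖ₋₁ + qₖ₋₂ (with p₋₁=1, p₋₂=0, q₋₁=0, q₋₂=1):
  k=0: a=24, p=24, q=1
  k=1: a=13, p=313, q=13
  k=2: a=9, p=2841, q=118
  k=3: a=1, p=3154, q=131
  k=4: a=7, p=24919, q=1035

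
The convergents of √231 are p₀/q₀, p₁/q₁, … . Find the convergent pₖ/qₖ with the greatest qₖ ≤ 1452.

11551/760

√231 = [15; 5, 30, …] (period length 2).
Convergents:
  p_0/q_0 = 15/1
  p_1/q_1 = 76/5
  p_2/q_2 = 2295/151
  p_3/q_3 = 11551/760
  p_4/q_4 = 348825/22951
q_3 = 760 ≤ 1452 < 22951 = q_4, so the answer is 11551/760.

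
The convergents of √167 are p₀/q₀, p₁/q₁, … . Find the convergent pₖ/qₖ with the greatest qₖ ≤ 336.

4187/324

√167 = [12; 1, 11, 1, 24, …] (period length 4).
Convergents:
  p_0/q_0 = 12/1
  p_1/q_1 = 13/1
  p_2/q_2 = 155/12
  p_3/q_3 = 168/13
  p_4/q_4 = 4187/324
  p_5/q_5 = 4355/337
q_4 = 324 ≤ 336 < 337 = q_5, so the answer is 4187/324.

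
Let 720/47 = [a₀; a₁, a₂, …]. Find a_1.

3

720 = 15·47 + 15   →  a_0 = 15
47 = 3·15 + 2   →  a_1 = 3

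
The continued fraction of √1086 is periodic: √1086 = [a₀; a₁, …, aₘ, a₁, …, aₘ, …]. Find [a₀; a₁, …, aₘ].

a₀ = ⌊√1086⌋ = 32.
With m₀=0, d₀=1 and mₖ₊₁ = dₖaₖ − mₖ, dₖ₊₁ = (n − mₖ₊₁²)/dₖ, aₖ₊₁ = ⌊(a₀+mₖ₊₁)/dₖ₊₁⌋:
  k=1: m=32, d=62, a=1
  k=2: m=30, d=3, a=20
  k=3: m=30, d=62, a=1
  k=4: m=32, d=1, a=64
d=1 and a=2a₀=64 at k=4, so the next step gives (m, d) = (32, 62) again — its k=1 value — and the period has length 4.

[32; 1, 20, 1, 64]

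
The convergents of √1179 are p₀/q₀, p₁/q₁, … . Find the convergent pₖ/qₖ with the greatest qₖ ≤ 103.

3468/101

√1179 = [34; 2, 1, 33, 1, 2, 68, …] (period length 6).
Convergents:
  p_0/q_0 = 34/1
  p_1/q_1 = 69/2
  p_2/q_2 = 103/3
  p_3/q_3 = 3468/101
  p_4/q_4 = 3571/104
q_3 = 101 ≤ 103 < 104 = q_4, so the answer is 3468/101.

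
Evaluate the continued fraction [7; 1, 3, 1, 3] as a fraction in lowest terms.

148/19

Fold from the inside: start with 3/1.
  1 + 1/3 = 4/3
  3 + 3/4 = 15/4
  1 + 4/15 = 19/15
  7 + 15/19 = 148/19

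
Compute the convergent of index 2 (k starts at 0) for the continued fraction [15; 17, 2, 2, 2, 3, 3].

Using pₖ = aₖpₖ₋₁ + pₖ₋₂, qₖ = aₖqₖ₋₁ + qₖ₋₂ (with p₋₁=1, p₋₂=0, q₋₁=0, q₋₂=1):
  k=0: a=15, p=15, q=1
  k=1: a=17, p=256, q=17
  k=2: a=2, p=527, q=35

527/35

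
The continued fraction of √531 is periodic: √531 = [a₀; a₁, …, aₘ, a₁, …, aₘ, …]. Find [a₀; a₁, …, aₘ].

[23; 23, 46]

a₀ = ⌊√531⌋ = 23.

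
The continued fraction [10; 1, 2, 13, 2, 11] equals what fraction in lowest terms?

Fold from the inside: start with 11/1.
  2 + 1/11 = 23/11
  13 + 11/23 = 310/23
  2 + 23/310 = 643/310
  1 + 310/643 = 953/643
  10 + 643/953 = 10173/953

10173/953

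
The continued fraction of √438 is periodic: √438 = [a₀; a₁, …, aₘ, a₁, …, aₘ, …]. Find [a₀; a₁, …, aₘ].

[20; 1, 12, 1, 40]

a₀ = ⌊√438⌋ = 20.
With m₀=0, d₀=1 and mₖ₊₁ = dₖaₖ − mₖ, dₖ₊₁ = (n − mₖ₊₁²)/dₖ, aₖ₊₁ = ⌊(a₀+mₖ₊₁)/dₖ₊₁⌋:
  k=1: m=20, d=38, a=1
  k=2: m=18, d=3, a=12
  k=3: m=18, d=38, a=1
  k=4: m=20, d=1, a=40
d=1 and a=2a₀=40 at k=4, so the next step gives (m, d) = (20, 38) again — its k=1 value — and the period has length 4.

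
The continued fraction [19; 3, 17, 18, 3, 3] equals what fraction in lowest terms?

Using pₖ = aₖpₖ₋₁ + pₖ₋₂ and qₖ = aₖqₖ₋₁ + qₖ₋₂:
  k=0: a=19, p=19, q=1
  k=1: a=3, p=58, q=3
  k=2: a=17, p=1005, q=52
  k=3: a=18, p=18148, q=939
  k=4: a=3, p=55449, q=2869
  k=5: a=3, p=184495, q=9546

184495/9546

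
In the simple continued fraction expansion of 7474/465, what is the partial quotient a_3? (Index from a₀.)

2

7474 = 16·465 + 34   →  a_0 = 16
465 = 13·34 + 23   →  a_1 = 13
34 = 1·23 + 11   →  a_2 = 1
23 = 2·11 + 1   →  a_3 = 2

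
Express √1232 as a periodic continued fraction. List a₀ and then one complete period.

a₀ = ⌊√1232⌋ = 35.
With m₀=0, d₀=1 and mₖ₊₁ = dₖaₖ − mₖ, dₖ₊₁ = (n − mₖ₊₁²)/dₖ, aₖ₊₁ = ⌊(a₀+mₖ₊₁)/dₖ₊₁⌋:
  k=1: m=35, d=7, a=10
  k=2: m=35, d=1, a=70
d=1 and a=2a₀=70 at k=2, so the next step gives (m, d) = (35, 7) again — its k=1 value — and the period has length 2.

[35; 10, 70]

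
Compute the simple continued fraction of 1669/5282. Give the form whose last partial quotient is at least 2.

1669 = 0·5282 + 1669
5282 = 3·1669 + 275
1669 = 6·275 + 19
275 = 14·19 + 9
19 = 2·9 + 1
9 = 9·1 + 0  (stop)
So 1669/5282 = [0; 3, 6, 14, 2, 9].

[0; 3, 6, 14, 2, 9]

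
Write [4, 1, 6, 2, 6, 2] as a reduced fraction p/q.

1017/209

Using pₖ = aₖpₖ₋₁ + pₖ₋₂ and qₖ = aₖqₖ₋₁ + qₖ₋₂:
  k=0: a=4, p=4, q=1
  k=1: a=1, p=5, q=1
  k=2: a=6, p=34, q=7
  k=3: a=2, p=73, q=15
  k=4: a=6, p=472, q=97
  k=5: a=2, p=1017, q=209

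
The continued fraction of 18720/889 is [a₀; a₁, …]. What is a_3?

18720 = 21·889 + 51   →  a_0 = 21
889 = 17·51 + 22   →  a_1 = 17
51 = 2·22 + 7   →  a_2 = 2
22 = 3·7 + 1   →  a_3 = 3

3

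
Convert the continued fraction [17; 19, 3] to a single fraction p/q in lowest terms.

Fold from the inside: start with 3/1.
  19 + 1/3 = 58/3
  17 + 3/58 = 989/58

989/58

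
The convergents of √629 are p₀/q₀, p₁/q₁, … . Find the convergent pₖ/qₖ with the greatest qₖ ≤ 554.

√629 = [25; 12, 1, 1, 12, 50, …] (period length 5).
Convergents:
  p_0/q_0 = 25/1
  p_1/q_1 = 301/12
  p_2/q_2 = 326/13
  p_3/q_3 = 627/25
  p_4/q_4 = 7850/313
  p_5/q_5 = 393127/15675
q_4 = 313 ≤ 554 < 15675 = q_5, so the answer is 7850/313.

7850/313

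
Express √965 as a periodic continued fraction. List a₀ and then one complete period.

[31; 15, 1, 1, 15, 62]

a₀ = ⌊√965⌋ = 31.
With m₀=0, d₀=1 and mₖ₊₁ = dₖaₖ − mₖ, dₖ₊₁ = (n − mₖ₊₁²)/dₖ, aₖ₊₁ = ⌊(a₀+mₖ₊₁)/dₖ₊₁⌋:
  k=1: m=31, d=4, a=15
  k=2: m=29, d=31, a=1
  k=3: m=2, d=31, a=1
  k=4: m=29, d=4, a=15
  k=5: m=31, d=1, a=62
d=1 and a=2a₀=62 at k=5, so the next step gives (m, d) = (31, 4) again — its k=1 value — and the period has length 5.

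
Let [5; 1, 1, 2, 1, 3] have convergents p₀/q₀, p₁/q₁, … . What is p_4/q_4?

Using pₖ = aₖpₖ₋₁ + pₖ₋₂, qₖ = aₖqₖ₋₁ + qₖ₋₂ (with p₋₁=1, p₋₂=0, q₋₁=0, q₋₂=1):
  k=0: a=5, p=5, q=1
  k=1: a=1, p=6, q=1
  k=2: a=1, p=11, q=2
  k=3: a=2, p=28, q=5
  k=4: a=1, p=39, q=7

39/7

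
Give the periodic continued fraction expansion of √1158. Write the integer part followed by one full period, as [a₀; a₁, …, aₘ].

a₀ = ⌊√1158⌋ = 34.
With m₀=0, d₀=1 and mₖ₊₁ = dₖaₖ − mₖ, dₖ₊₁ = (n − mₖ₊₁²)/dₖ, aₖ₊₁ = ⌊(a₀+mₖ₊₁)/dₖ₊₁⌋:
  k=1: m=34, d=2, a=34
  k=2: m=34, d=1, a=68
d=1 and a=2a₀=68 at k=2, so the next step gives (m, d) = (34, 2) again — its k=1 value — and the period has length 2.

[34; 34, 68]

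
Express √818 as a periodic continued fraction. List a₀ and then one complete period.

a₀ = ⌊√818⌋ = 28.
With m₀=0, d₀=1 and mₖ₊₁ = dₖaₖ − mₖ, dₖ₊₁ = (n − mₖ₊₁²)/dₖ, aₖ₊₁ = ⌊(a₀+mₖ₊₁)/dₖ₊₁⌋:
  k=1: m=28, d=34, a=1
  k=2: m=6, d=23, a=1
  k=3: m=17, d=23, a=1
  k=4: m=6, d=34, a=1
  k=5: m=28, d=1, a=56
d=1 and a=2a₀=56 at k=5, so the next step gives (m, d) = (28, 34) again — its k=1 value — and the period has length 5.

[28; 1, 1, 1, 1, 56]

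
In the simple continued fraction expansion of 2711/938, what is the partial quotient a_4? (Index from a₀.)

2

2711 = 2·938 + 835   →  a_0 = 2
938 = 1·835 + 103   →  a_1 = 1
835 = 8·103 + 11   →  a_2 = 8
103 = 9·11 + 4   →  a_3 = 9
11 = 2·4 + 3   →  a_4 = 2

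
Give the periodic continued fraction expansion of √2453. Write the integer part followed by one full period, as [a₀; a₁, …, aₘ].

a₀ = ⌊√2453⌋ = 49.
With m₀=0, d₀=1 and mₖ₊₁ = dₖaₖ − mₖ, dₖ₊₁ = (n − mₖ₊₁²)/dₖ, aₖ₊₁ = ⌊(a₀+mₖ₊₁)/dₖ₊₁⌋:
  k=1: m=49, d=52, a=1
  k=2: m=3, d=47, a=1
  k=3: m=44, d=11, a=8
  k=4: m=44, d=47, a=1
  k=5: m=3, d=52, a=1
  k=6: m=49, d=1, a=98
d=1 and a=2a₀=98 at k=6, so the next step gives (m, d) = (49, 52) again — its k=1 value — and the period has length 6.

[49; 1, 1, 8, 1, 1, 98]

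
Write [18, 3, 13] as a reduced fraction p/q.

Fold from the inside: start with 13/1.
  3 + 1/13 = 40/13
  18 + 13/40 = 733/40

733/40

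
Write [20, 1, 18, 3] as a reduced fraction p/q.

Fold from the inside: start with 3/1.
  18 + 1/3 = 55/3
  1 + 3/55 = 58/55
  20 + 55/58 = 1215/58

1215/58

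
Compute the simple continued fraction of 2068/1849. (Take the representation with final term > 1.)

2068 = 1×1849 + 219
1849 = 8×219 + 97
219 = 2×97 + 25
97 = 3×25 + 22
25 = 1×22 + 3
22 = 7×3 + 1
3 = 3×1 + 0  (stop)
So 2068/1849 = [1; 8, 2, 3, 1, 7, 3].

[1; 8, 2, 3, 1, 7, 3]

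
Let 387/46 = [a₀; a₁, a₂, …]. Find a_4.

387 = 8·46 + 19   →  a_0 = 8
46 = 2·19 + 8   →  a_1 = 2
19 = 2·8 + 3   →  a_2 = 2
8 = 2·3 + 2   →  a_3 = 2
3 = 1·2 + 1   →  a_4 = 1

1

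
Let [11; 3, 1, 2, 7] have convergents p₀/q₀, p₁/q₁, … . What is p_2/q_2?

Using pₖ = aₖpₖ₋₁ + pₖ₋₂, qₖ = aₖqₖ₋₁ + qₖ₋₂ (with p₋₁=1, p₋₂=0, q₋₁=0, q₋₂=1):
  k=0: a=11, p=11, q=1
  k=1: a=3, p=34, q=3
  k=2: a=1, p=45, q=4

45/4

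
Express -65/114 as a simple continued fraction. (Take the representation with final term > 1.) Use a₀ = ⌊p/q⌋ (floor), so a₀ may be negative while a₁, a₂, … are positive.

-65 = -1·114 + 49
114 = 2·49 + 16
49 = 3·16 + 1
16 = 16·1 + 0  (stop)
So -65/114 = [-1; 2, 3, 16].

[-1; 2, 3, 16]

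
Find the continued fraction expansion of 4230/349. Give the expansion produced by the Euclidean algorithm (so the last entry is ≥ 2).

4230 = 12·349 + 42
349 = 8·42 + 13
42 = 3·13 + 3
13 = 4·3 + 1
3 = 3·1 + 0  (stop)
So 4230/349 = [12; 8, 3, 4, 3].

[12; 8, 3, 4, 3]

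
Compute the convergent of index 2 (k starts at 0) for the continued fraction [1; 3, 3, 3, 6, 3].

13/10

Using pₖ = aₖpₖ₋₁ + pₖ₋₂, qₖ = aₖqₖ₋₁ + qₖ₋₂ (with p₋₁=1, p₋₂=0, q₋₁=0, q₋₂=1):
  k=0: a=1, p=1, q=1
  k=1: a=3, p=4, q=3
  k=2: a=3, p=13, q=10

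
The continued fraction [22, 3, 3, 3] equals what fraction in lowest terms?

Using pₖ = aₖpₖ₋₁ + pₖ₋₂ and qₖ = aₖqₖ₋₁ + qₖ₋₂:
  k=0: a=22, p=22, q=1
  k=1: a=3, p=67, q=3
  k=2: a=3, p=223, q=10
  k=3: a=3, p=736, q=33

736/33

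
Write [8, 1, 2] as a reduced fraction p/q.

Fold from the inside: start with 2/1.
  1 + 1/2 = 3/2
  8 + 2/3 = 26/3

26/3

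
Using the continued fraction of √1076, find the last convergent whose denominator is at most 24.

164/5

√1076 = [32; 1, 4, 16, 4, 1, 64, …] (period length 6).
Convergents:
  p_0/q_0 = 32/1
  p_1/q_1 = 33/1
  p_2/q_2 = 164/5
  p_3/q_3 = 2657/81
q_2 = 5 ≤ 24 < 81 = q_3, so the answer is 164/5.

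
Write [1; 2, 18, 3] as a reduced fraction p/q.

Fold from the inside: start with 3/1.
  18 + 1/3 = 55/3
  2 + 3/55 = 113/55
  1 + 55/113 = 168/113

168/113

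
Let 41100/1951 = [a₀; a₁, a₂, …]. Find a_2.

41100 = 21·1951 + 129   →  a_0 = 21
1951 = 15·129 + 16   →  a_1 = 15
129 = 8·16 + 1   →  a_2 = 8

8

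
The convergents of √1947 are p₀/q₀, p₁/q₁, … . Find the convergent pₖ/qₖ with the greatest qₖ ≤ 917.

√1947 = [44; 8, 88, …] (period length 2).
Convergents:
  p_0/q_0 = 44/1
  p_1/q_1 = 353/8
  p_2/q_2 = 31108/705
  p_3/q_3 = 249217/5648
q_2 = 705 ≤ 917 < 5648 = q_3, so the answer is 31108/705.

31108/705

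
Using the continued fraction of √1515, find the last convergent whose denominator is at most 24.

√1515 = [38; 1, 11, 1, 76, …] (period length 4).
Convergents:
  p_0/q_0 = 38/1
  p_1/q_1 = 39/1
  p_2/q_2 = 467/12
  p_3/q_3 = 506/13
  p_4/q_4 = 38923/1000
q_3 = 13 ≤ 24 < 1000 = q_4, so the answer is 506/13.

506/13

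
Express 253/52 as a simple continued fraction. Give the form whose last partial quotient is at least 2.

[4; 1, 6, 2, 3]

253 = 4·52 + 45
52 = 1·45 + 7
45 = 6·7 + 3
7 = 2·3 + 1
3 = 3·1 + 0  (stop)
So 253/52 = [4; 1, 6, 2, 3].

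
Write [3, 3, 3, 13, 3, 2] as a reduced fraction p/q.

3139/951

Using pₖ = aₖpₖ₋₁ + pₖ₋₂ and qₖ = aₖqₖ₋₁ + qₖ₋₂:
  k=0: a=3, p=3, q=1
  k=1: a=3, p=10, q=3
  k=2: a=3, p=33, q=10
  k=3: a=13, p=439, q=133
  k=4: a=3, p=1350, q=409
  k=5: a=2, p=3139, q=951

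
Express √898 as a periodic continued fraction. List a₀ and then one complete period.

a₀ = ⌊√898⌋ = 29.
With m₀=0, d₀=1 and mₖ₊₁ = dₖaₖ − mₖ, dₖ₊₁ = (n − mₖ₊₁²)/dₖ, aₖ₊₁ = ⌊(a₀+mₖ₊₁)/dₖ₊₁⌋:
  k=1: m=29, d=57, a=1
  k=2: m=28, d=2, a=28
  k=3: m=28, d=57, a=1
  k=4: m=29, d=1, a=58
d=1 and a=2a₀=58 at k=4, so the next step gives (m, d) = (29, 57) again — its k=1 value — and the period has length 4.

[29; 1, 28, 1, 58]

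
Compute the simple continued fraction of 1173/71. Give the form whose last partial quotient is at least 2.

[16; 1, 1, 11, 3]

1173 = 16·71 + 37
71 = 1·37 + 34
37 = 1·34 + 3
34 = 11·3 + 1
3 = 3·1 + 0  (stop)
So 1173/71 = [16; 1, 1, 11, 3].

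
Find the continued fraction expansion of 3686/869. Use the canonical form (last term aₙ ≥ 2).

[4; 4, 7, 4, 7]

3686 = 4*869 + 210
869 = 4*210 + 29
210 = 7*29 + 7
29 = 4*7 + 1
7 = 7*1 + 0  (stop)
So 3686/869 = [4; 4, 7, 4, 7].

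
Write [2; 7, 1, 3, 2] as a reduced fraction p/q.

Fold from the inside: start with 2/1.
  3 + 1/2 = 7/2
  1 + 2/7 = 9/7
  7 + 7/9 = 70/9
  2 + 9/70 = 149/70

149/70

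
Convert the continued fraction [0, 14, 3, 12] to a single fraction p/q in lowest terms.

37/530

Fold from the inside: start with 12/1.
  3 + 1/12 = 37/12
  14 + 12/37 = 530/37
  0 + 37/530 = 37/530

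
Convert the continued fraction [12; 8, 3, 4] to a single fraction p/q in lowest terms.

Using pₖ = aₖpₖ₋₁ + pₖ₋₂ and qₖ = aₖqₖ₋₁ + qₖ₋₂:
  k=0: a=12, p=12, q=1
  k=1: a=8, p=97, q=8
  k=2: a=3, p=303, q=25
  k=3: a=4, p=1309, q=108

1309/108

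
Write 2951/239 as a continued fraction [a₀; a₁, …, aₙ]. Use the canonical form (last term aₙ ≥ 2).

2951 = 12·239 + 83
239 = 2·83 + 73
83 = 1·73 + 10
73 = 7·10 + 3
10 = 3·3 + 1
3 = 3·1 + 0  (stop)
So 2951/239 = [12; 2, 1, 7, 3, 3].

[12; 2, 1, 7, 3, 3]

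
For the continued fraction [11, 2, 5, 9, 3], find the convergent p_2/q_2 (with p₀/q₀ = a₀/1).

Using pₖ = aₖpₖ₋₁ + pₖ₋₂, qₖ = aₖqₖ₋₁ + qₖ₋₂ (with p₋₁=1, p₋₂=0, q₋₁=0, q₋₂=1):
  k=0: a=11, p=11, q=1
  k=1: a=2, p=23, q=2
  k=2: a=5, p=126, q=11

126/11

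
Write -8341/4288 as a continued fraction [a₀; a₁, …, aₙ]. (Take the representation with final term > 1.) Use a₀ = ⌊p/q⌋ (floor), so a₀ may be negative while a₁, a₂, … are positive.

-8341 = -2×4288 + 235
4288 = 18×235 + 58
235 = 4×58 + 3
58 = 19×3 + 1
3 = 3×1 + 0  (stop)
So -8341/4288 = [-2; 18, 4, 19, 3].

[-2; 18, 4, 19, 3]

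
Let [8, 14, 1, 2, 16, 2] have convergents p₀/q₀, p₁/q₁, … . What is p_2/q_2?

Using pₖ = aₖpₖ₋₁ + pₖ₋₂, qₖ = aₖqₖ₋₁ + qₖ₋₂ (with p₋₁=1, p₋₂=0, q₋₁=0, q₋₂=1):
  k=0: a=8, p=8, q=1
  k=1: a=14, p=113, q=14
  k=2: a=1, p=121, q=15

121/15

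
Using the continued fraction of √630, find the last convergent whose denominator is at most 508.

12575/501

√630 = [25; 10, 50, …] (period length 2).
Convergents:
  p_0/q_0 = 25/1
  p_1/q_1 = 251/10
  p_2/q_2 = 12575/501
  p_3/q_3 = 126001/5020
q_2 = 501 ≤ 508 < 5020 = q_3, so the answer is 12575/501.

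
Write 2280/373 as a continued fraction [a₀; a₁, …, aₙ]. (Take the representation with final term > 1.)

2280 = 6·373 + 42
373 = 8·42 + 37
42 = 1·37 + 5
37 = 7·5 + 2
5 = 2·2 + 1
2 = 2·1 + 0  (stop)
So 2280/373 = [6; 8, 1, 7, 2, 2].

[6; 8, 1, 7, 2, 2]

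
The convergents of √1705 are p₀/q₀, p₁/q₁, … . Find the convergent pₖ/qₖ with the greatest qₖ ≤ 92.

991/24

√1705 = [41; 3, 2, 3, 82, …] (period length 4).
Convergents:
  p_0/q_0 = 41/1
  p_1/q_1 = 124/3
  p_2/q_2 = 289/7
  p_3/q_3 = 991/24
  p_4/q_4 = 81551/1975
q_3 = 24 ≤ 92 < 1975 = q_4, so the answer is 991/24.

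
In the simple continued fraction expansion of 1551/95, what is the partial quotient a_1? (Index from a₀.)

3

1551 = 16·95 + 31   →  a_0 = 16
95 = 3·31 + 2   →  a_1 = 3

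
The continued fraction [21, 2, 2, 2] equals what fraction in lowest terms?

Fold from the inside: start with 2/1.
  2 + 1/2 = 5/2
  2 + 2/5 = 12/5
  21 + 5/12 = 257/12

257/12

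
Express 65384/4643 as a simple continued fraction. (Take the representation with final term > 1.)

[14; 12, 6, 2, 9, 3]

65384 = 14·4643 + 382
4643 = 12·382 + 59
382 = 6·59 + 28
59 = 2·28 + 3
28 = 9·3 + 1
3 = 3·1 + 0  (stop)
So 65384/4643 = [14; 12, 6, 2, 9, 3].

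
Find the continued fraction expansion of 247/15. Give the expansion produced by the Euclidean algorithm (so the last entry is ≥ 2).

[16; 2, 7]

247 = 16*15 + 7
15 = 2*7 + 1
7 = 7*1 + 0  (stop)
So 247/15 = [16; 2, 7].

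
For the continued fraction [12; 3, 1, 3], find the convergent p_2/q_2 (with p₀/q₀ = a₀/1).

Using pₖ = aₖpₖ₋₁ + pₖ₋₂, qₖ = aₖqₖ₋₁ + qₖ₋₂ (with p₋₁=1, p₋₂=0, q₋₁=0, q₋₂=1):
  k=0: a=12, p=12, q=1
  k=1: a=3, p=37, q=3
  k=2: a=1, p=49, q=4

49/4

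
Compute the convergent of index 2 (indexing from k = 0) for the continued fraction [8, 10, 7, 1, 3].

575/71

Using pₖ = aₖpₖ₋₁ + pₖ₋₂, qₖ = aₖqₖ₋₁ + qₖ₋₂ (with p₋₁=1, p₋₂=0, q₋₁=0, q₋₂=1):
  k=0: a=8, p=8, q=1
  k=1: a=10, p=81, q=10
  k=2: a=7, p=575, q=71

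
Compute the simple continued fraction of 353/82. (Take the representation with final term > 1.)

353 = 4·82 + 25
82 = 3·25 + 7
25 = 3·7 + 4
7 = 1·4 + 3
4 = 1·3 + 1
3 = 3·1 + 0  (stop)
So 353/82 = [4; 3, 3, 1, 1, 3].

[4; 3, 3, 1, 1, 3]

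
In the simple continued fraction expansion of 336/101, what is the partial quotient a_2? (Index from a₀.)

16

336 = 3·101 + 33   →  a_0 = 3
101 = 3·33 + 2   →  a_1 = 3
33 = 16·2 + 1   →  a_2 = 16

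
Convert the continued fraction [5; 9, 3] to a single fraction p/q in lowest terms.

143/28

Fold from the inside: start with 3/1.
  9 + 1/3 = 28/3
  5 + 3/28 = 143/28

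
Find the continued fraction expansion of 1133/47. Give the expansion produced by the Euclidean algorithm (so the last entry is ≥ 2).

1133 = 24·47 + 5
47 = 9·5 + 2
5 = 2·2 + 1
2 = 2·1 + 0  (stop)
So 1133/47 = [24; 9, 2, 2].

[24; 9, 2, 2]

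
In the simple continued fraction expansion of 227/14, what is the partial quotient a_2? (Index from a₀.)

227 = 16·14 + 3   →  a_0 = 16
14 = 4·3 + 2   →  a_1 = 4
3 = 1·2 + 1   →  a_2 = 1

1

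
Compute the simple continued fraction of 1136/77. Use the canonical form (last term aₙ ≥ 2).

[14; 1, 3, 19]

1136 = 14·77 + 58
77 = 1·58 + 19
58 = 3·19 + 1
19 = 19·1 + 0  (stop)
So 1136/77 = [14; 1, 3, 19].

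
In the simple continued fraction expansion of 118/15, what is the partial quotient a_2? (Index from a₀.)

118 = 7·15 + 13   →  a_0 = 7
15 = 1·13 + 2   →  a_1 = 1
13 = 6·2 + 1   →  a_2 = 6

6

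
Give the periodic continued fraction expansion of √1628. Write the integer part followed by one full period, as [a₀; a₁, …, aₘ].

[40; 2, 1, 6, 1, 2, 80]

a₀ = ⌊√1628⌋ = 40.
With m₀=0, d₀=1 and mₖ₊₁ = dₖaₖ − mₖ, dₖ₊₁ = (n − mₖ₊₁²)/dₖ, aₖ₊₁ = ⌊(a₀+mₖ₊₁)/dₖ₊₁⌋:
  k=1: m=40, d=28, a=2
  k=2: m=16, d=49, a=1
  k=3: m=33, d=11, a=6
  k=4: m=33, d=49, a=1
  k=5: m=16, d=28, a=2
  k=6: m=40, d=1, a=80
d=1 and a=2a₀=80 at k=6, so the next step gives (m, d) = (40, 28) again — its k=1 value — and the period has length 6.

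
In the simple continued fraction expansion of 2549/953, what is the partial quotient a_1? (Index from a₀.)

1

2549 = 2·953 + 643   →  a_0 = 2
953 = 1·643 + 310   →  a_1 = 1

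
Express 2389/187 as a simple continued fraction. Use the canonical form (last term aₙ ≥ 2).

2389 = 12×187 + 145
187 = 1×145 + 42
145 = 3×42 + 19
42 = 2×19 + 4
19 = 4×4 + 3
4 = 1×3 + 1
3 = 3×1 + 0  (stop)
So 2389/187 = [12; 1, 3, 2, 4, 1, 3].

[12; 1, 3, 2, 4, 1, 3]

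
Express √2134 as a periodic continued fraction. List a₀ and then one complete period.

a₀ = ⌊√2134⌋ = 46.
With m₀=0, d₀=1 and mₖ₊₁ = dₖaₖ − mₖ, dₖ₊₁ = (n − mₖ₊₁²)/dₖ, aₖ₊₁ = ⌊(a₀+mₖ₊₁)/dₖ₊₁⌋:
  k=1: m=46, d=18, a=5
  k=2: m=44, d=11, a=8
  k=3: m=44, d=18, a=5
  k=4: m=46, d=1, a=92
d=1 and a=2a₀=92 at k=4, so the next step gives (m, d) = (46, 18) again — its k=1 value — and the period has length 4.

[46; 5, 8, 5, 92]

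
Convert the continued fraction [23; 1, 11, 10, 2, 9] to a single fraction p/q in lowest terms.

57569/2407

Using pₖ = aₖpₖ₋₁ + pₖ₋₂ and qₖ = aₖqₖ₋₁ + qₖ₋₂:
  k=0: a=23, p=23, q=1
  k=1: a=1, p=24, q=1
  k=2: a=11, p=287, q=12
  k=3: a=10, p=2894, q=121
  k=4: a=2, p=6075, q=254
  k=5: a=9, p=57569, q=2407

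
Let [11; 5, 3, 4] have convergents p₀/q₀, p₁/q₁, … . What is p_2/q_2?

Using pₖ = aₖpₖ₋₁ + pₖ₋₂, qₖ = aₖqₖ₋₁ + qₖ₋₂ (with p₋₁=1, p₋₂=0, q₋₁=0, q₋₂=1):
  k=0: a=11, p=11, q=1
  k=1: a=5, p=56, q=5
  k=2: a=3, p=179, q=16

179/16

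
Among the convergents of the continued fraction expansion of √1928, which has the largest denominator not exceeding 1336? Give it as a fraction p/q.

√1928 = [43; 1, 9, 1, 86, …] (period length 4).
Convergents:
  p_0/q_0 = 43/1
  p_1/q_1 = 44/1
  p_2/q_2 = 439/10
  p_3/q_3 = 483/11
  p_4/q_4 = 41977/956
  p_5/q_5 = 42460/967
  p_6/q_6 = 424117/9659
q_5 = 967 ≤ 1336 < 9659 = q_6, so the answer is 42460/967.

42460/967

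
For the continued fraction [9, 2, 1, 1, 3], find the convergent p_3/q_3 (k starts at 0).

Using pₖ = aₖpₖ₋₁ + pₖ₋₂, qₖ = aₖqₖ₋₁ + qₖ₋₂ (with p₋₁=1, p₋₂=0, q₋₁=0, q₋₂=1):
  k=0: a=9, p=9, q=1
  k=1: a=2, p=19, q=2
  k=2: a=1, p=28, q=3
  k=3: a=1, p=47, q=5

47/5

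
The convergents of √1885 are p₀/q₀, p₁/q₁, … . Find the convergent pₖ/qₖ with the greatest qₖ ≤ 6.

217/5

√1885 = [43; 2, 2, 2, 86, …] (period length 4).
Convergents:
  p_0/q_0 = 43/1
  p_1/q_1 = 87/2
  p_2/q_2 = 217/5
  p_3/q_3 = 521/12
q_2 = 5 ≤ 6 < 12 = q_3, so the answer is 217/5.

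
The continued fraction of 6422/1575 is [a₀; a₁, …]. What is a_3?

10

6422 = 4·1575 + 122   →  a_0 = 4
1575 = 12·122 + 111   →  a_1 = 12
122 = 1·111 + 11   →  a_2 = 1
111 = 10·11 + 1   →  a_3 = 10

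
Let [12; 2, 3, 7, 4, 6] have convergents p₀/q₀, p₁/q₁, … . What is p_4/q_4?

Using pₖ = aₖpₖ₋₁ + pₖ₋₂, qₖ = aₖqₖ₋₁ + qₖ₋₂ (with p₋₁=1, p₋₂=0, q₋₁=0, q₋₂=1):
  k=0: a=12, p=12, q=1
  k=1: a=2, p=25, q=2
  k=2: a=3, p=87, q=7
  k=3: a=7, p=634, q=51
  k=4: a=4, p=2623, q=211

2623/211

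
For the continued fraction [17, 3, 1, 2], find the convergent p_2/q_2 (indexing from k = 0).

Using pₖ = aₖpₖ₋₁ + pₖ₋₂, qₖ = aₖqₖ₋₁ + qₖ₋₂ (with p₋₁=1, p₋₂=0, q₋₁=0, q₋₂=1):
  k=0: a=17, p=17, q=1
  k=1: a=3, p=52, q=3
  k=2: a=1, p=69, q=4

69/4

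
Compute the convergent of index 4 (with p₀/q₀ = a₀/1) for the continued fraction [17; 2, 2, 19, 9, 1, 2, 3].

15279/878

Using pₖ = aₖpₖ₋₁ + pₖ₋₂, qₖ = aₖqₖ₋₁ + qₖ₋₂ (with p₋₁=1, p₋₂=0, q₋₁=0, q₋₂=1):
  k=0: a=17, p=17, q=1
  k=1: a=2, p=35, q=2
  k=2: a=2, p=87, q=5
  k=3: a=19, p=1688, q=97
  k=4: a=9, p=15279, q=878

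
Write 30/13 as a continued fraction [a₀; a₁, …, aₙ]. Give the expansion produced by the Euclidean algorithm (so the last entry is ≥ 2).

30 = 2×13 + 4
13 = 3×4 + 1
4 = 4×1 + 0  (stop)
So 30/13 = [2; 3, 4].

[2; 3, 4]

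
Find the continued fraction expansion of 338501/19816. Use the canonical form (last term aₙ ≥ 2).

[17; 12, 6, 12, 1, 3, 5]

338501 = 17·19816 + 1629
19816 = 12·1629 + 268
1629 = 6·268 + 21
268 = 12·21 + 16
21 = 1·16 + 5
16 = 3·5 + 1
5 = 5·1 + 0  (stop)
So 338501/19816 = [17; 12, 6, 12, 1, 3, 5].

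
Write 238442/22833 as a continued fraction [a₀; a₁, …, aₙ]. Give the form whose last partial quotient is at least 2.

[10; 2, 3, 1, 7, 19, 17]

238442 = 10×22833 + 10112
22833 = 2×10112 + 2609
10112 = 3×2609 + 2285
2609 = 1×2285 + 324
2285 = 7×324 + 17
324 = 19×17 + 1
17 = 17×1 + 0  (stop)
So 238442/22833 = [10; 2, 3, 1, 7, 19, 17].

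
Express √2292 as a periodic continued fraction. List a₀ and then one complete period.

a₀ = ⌊√2292⌋ = 47.
With m₀=0, d₀=1 and mₖ₊₁ = dₖaₖ − mₖ, dₖ₊₁ = (n − mₖ₊₁²)/dₖ, aₖ₊₁ = ⌊(a₀+mₖ₊₁)/dₖ₊₁⌋:
  k=1: m=47, d=83, a=1
  k=2: m=36, d=12, a=6
  k=3: m=36, d=83, a=1
  k=4: m=47, d=1, a=94
d=1 and a=2a₀=94 at k=4, so the next step gives (m, d) = (47, 83) again — its k=1 value — and the period has length 4.

[47; 1, 6, 1, 94]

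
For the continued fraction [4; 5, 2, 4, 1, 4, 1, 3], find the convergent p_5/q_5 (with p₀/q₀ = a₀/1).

1209/289

Using pₖ = aₖpₖ₋₁ + pₖ₋₂, qₖ = aₖqₖ₋₁ + qₖ₋₂ (with p₋₁=1, p₋₂=0, q₋₁=0, q₋₂=1):
  k=0: a=4, p=4, q=1
  k=1: a=5, p=21, q=5
  k=2: a=2, p=46, q=11
  k=3: a=4, p=205, q=49
  k=4: a=1, p=251, q=60
  k=5: a=4, p=1209, q=289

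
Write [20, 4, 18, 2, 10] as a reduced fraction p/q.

31848/1573

Fold from the inside: start with 10/1.
  2 + 1/10 = 21/10
  18 + 10/21 = 388/21
  4 + 21/388 = 1573/388
  20 + 388/1573 = 31848/1573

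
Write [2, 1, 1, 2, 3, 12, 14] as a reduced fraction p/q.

Fold from the inside: start with 14/1.
  12 + 1/14 = 169/14
  3 + 14/169 = 521/169
  2 + 169/521 = 1211/521
  1 + 521/1211 = 1732/1211
  1 + 1211/1732 = 2943/1732
  2 + 1732/2943 = 7618/2943

7618/2943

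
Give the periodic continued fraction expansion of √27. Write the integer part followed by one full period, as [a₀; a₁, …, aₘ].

a₀ = ⌊√27⌋ = 5.

[5; 5, 10]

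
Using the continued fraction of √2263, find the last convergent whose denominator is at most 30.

333/7

√2263 = [47; 1, 1, 3, 47, 3, 1, 1, 94, …] (period length 8).
Convergents:
  p_0/q_0 = 47/1
  p_1/q_1 = 48/1
  p_2/q_2 = 95/2
  p_3/q_3 = 333/7
  p_4/q_4 = 15746/331
q_3 = 7 ≤ 30 < 331 = q_4, so the answer is 333/7.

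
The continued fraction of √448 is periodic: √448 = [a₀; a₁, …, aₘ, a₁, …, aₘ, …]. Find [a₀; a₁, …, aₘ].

[21; 6, 42]

a₀ = ⌊√448⌋ = 21.
With m₀=0, d₀=1 and mₖ₊₁ = dₖaₖ − mₖ, dₖ₊₁ = (n − mₖ₊₁²)/dₖ, aₖ₊₁ = ⌊(a₀+mₖ₊₁)/dₖ₊₁⌋:
  k=1: m=21, d=7, a=6
  k=2: m=21, d=1, a=42
d=1 and a=2a₀=42 at k=2, so the next step gives (m, d) = (21, 7) again — its k=1 value — and the period has length 2.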